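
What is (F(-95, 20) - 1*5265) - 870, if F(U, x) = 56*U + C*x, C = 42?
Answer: -10615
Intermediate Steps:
F(U, x) = 42*x + 56*U (F(U, x) = 56*U + 42*x = 42*x + 56*U)
(F(-95, 20) - 1*5265) - 870 = ((42*20 + 56*(-95)) - 1*5265) - 870 = ((840 - 5320) - 5265) - 870 = (-4480 - 5265) - 870 = -9745 - 870 = -10615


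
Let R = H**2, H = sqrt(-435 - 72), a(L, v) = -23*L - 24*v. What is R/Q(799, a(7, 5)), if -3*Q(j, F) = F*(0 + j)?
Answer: -1521/224519 ≈ -0.0067745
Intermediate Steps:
a(L, v) = -24*v - 23*L
Q(j, F) = -F*j/3 (Q(j, F) = -F*(0 + j)/3 = -F*j/3)
H = 13*I*sqrt(3) (H = sqrt(-507) = 13*I*sqrt(3) ≈ 22.517*I)
R = -507 (R = (13*I*sqrt(3))**2 = -507)
R/Q(799, a(7, 5)) = -507*(-3/(799*(-24*5 - 23*7))) = -507*(-3/(799*(-120 - 161))) = -507/((-1/3*(-281)*799)) = -507/224519/3 = -507*3/224519 = -1521/224519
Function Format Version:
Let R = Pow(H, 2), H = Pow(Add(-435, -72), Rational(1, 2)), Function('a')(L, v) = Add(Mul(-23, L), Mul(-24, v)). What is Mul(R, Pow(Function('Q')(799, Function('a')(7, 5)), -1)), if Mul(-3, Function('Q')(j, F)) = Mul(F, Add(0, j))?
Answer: Rational(-1521, 224519) ≈ -0.0067745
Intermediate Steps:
Function('a')(L, v) = Add(Mul(-24, v), Mul(-23, L))
Function('Q')(j, F) = Mul(Rational(-1, 3), F, j) (Function('Q')(j, F) = Mul(Rational(-1, 3), Mul(F, Add(0, j))) = Mul(Rational(-1, 3), Mul(F, j)) = Mul(Rational(-1, 3), F, j))
H = Mul(13, I, Pow(3, Rational(1, 2))) (H = Pow(-507, Rational(1, 2)) = Mul(13, I, Pow(3, Rational(1, 2))) ≈ Mul(22.517, I))
R = -507 (R = Pow(Mul(13, I, Pow(3, Rational(1, 2))), 2) = -507)
Mul(R, Pow(Function('Q')(799, Function('a')(7, 5)), -1)) = Mul(-507, Pow(Mul(Rational(-1, 3), Add(Mul(-24, 5), Mul(-23, 7)), 799), -1)) = Mul(-507, Pow(Mul(Rational(-1, 3), Add(-120, -161), 799), -1)) = Mul(-507, Pow(Mul(Rational(-1, 3), -281, 799), -1)) = Mul(-507, Pow(Rational(224519, 3), -1)) = Mul(-507, Rational(3, 224519)) = Rational(-1521, 224519)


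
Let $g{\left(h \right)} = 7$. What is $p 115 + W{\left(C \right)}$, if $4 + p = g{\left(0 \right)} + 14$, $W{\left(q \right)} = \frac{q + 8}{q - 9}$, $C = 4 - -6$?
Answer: $1973$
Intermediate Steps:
$C = 10$ ($C = 4 + 6 = 10$)
$W{\left(q \right)} = \frac{8 + q}{-9 + q}$
$p = 17$ ($p = -4 + \left(7 + 14\right) = -4 + 21 = 17$)
$p 115 + W{\left(C \right)} = 17 \cdot 115 + \frac{8 + 10}{-9 + 10} = 1955 + 1^{-1} \cdot 18 = 1955 + 1 \cdot 18 = 1955 + 18 = 1973$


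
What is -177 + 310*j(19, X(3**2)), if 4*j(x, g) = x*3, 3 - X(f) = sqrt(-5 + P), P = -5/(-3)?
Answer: 8481/2 ≈ 4240.5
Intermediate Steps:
P = 5/3 (P = -5*(-1/3) = 5/3 ≈ 1.6667)
X(f) = 3 - I*sqrt(30)/3 (X(f) = 3 - sqrt(-5 + 5/3) = 3 - sqrt(-10/3) = 3 - I*sqrt(30)/3)
j(x, g) = 3*x/4 (j(x, g) = (x*3)/4 = (3*x)/4 = 3*x/4)
-177 + 310*j(19, X(3**2)) = -177 + 310*((3/4)*19) = -177 + 310*(57/4) = -177 + 8835/2 = 8481/2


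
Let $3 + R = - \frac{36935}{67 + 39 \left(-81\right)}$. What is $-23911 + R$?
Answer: $- \frac{73905153}{3092} \approx -23902.0$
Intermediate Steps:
$R = \frac{27659}{3092}$ ($R = -3 - \frac{36935}{67 + 39 \left(-81\right)} = -3 - \frac{36935}{67 - 3159} = -3 - \frac{36935}{-3092} = -3 - - \frac{36935}{3092} = -3 + \frac{36935}{3092} = \frac{27659}{3092} \approx 8.9453$)
$-23911 + R = -23911 + \frac{27659}{3092} = - \frac{73905153}{3092}$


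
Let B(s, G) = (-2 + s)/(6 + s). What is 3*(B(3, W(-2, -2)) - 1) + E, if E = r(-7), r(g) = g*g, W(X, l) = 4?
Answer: 139/3 ≈ 46.333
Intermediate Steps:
B(s, G) = (-2 + s)/(6 + s)
r(g) = g²
E = 49 (E = (-7)² = 49)
3*(B(3, W(-2, -2)) - 1) + E = 3*((-2 + 3)/(6 + 3) - 1) + 49 = 3*(1/9 - 1) + 49 = 3*((⅑)*1 - 1) + 49 = 3*(⅑ - 1) + 49 = 3*(-8/9) + 49 = -8/3 + 49 = 139/3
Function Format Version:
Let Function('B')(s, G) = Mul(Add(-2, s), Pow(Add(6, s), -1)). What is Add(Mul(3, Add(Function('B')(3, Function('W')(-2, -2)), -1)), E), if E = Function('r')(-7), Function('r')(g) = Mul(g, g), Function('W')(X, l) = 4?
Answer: Rational(139, 3) ≈ 46.333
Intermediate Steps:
Function('B')(s, G) = Mul(Pow(Add(6, s), -1), Add(-2, s))
Function('r')(g) = Pow(g, 2)
E = 49 (E = Pow(-7, 2) = 49)
Add(Mul(3, Add(Function('B')(3, Function('W')(-2, -2)), -1)), E) = Add(Mul(3, Add(Mul(Pow(Add(6, 3), -1), Add(-2, 3)), -1)), 49) = Add(Mul(3, Add(Mul(Pow(9, -1), 1), -1)), 49) = Add(Mul(3, Add(Mul(Rational(1, 9), 1), -1)), 49) = Add(Mul(3, Add(Rational(1, 9), -1)), 49) = Add(Mul(3, Rational(-8, 9)), 49) = Add(Rational(-8, 3), 49) = Rational(139, 3)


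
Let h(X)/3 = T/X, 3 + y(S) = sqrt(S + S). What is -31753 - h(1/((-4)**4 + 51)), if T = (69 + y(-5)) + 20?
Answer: -110959 - 921*I*sqrt(10) ≈ -1.1096e+5 - 2912.5*I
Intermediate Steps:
y(S) = -3 + sqrt(2)*sqrt(S) (y(S) = -3 + sqrt(S + S) = -3 + sqrt(2*S) = -3 + sqrt(2)*sqrt(S))
T = 86 + I*sqrt(10) (T = (69 + (-3 + sqrt(2)*sqrt(-5))) + 20 = (69 + (-3 + sqrt(2)*(I*sqrt(5)))) + 20 = (69 + (-3 + I*sqrt(10))) + 20 = (66 + I*sqrt(10)) + 20 = 86 + I*sqrt(10) ≈ 86.0 + 3.1623*I)
h(X) = 3*(86 + I*sqrt(10))/X (h(X) = 3*((86 + I*sqrt(10))/X) = 3*(86 + I*sqrt(10))/X)
-31753 - h(1/((-4)**4 + 51)) = -31753 - 3*(86 + I*sqrt(10))/(1/((-4)**4 + 51)) = -31753 - 3*(86 + I*sqrt(10))/(1/(256 + 51)) = -31753 - 3*(86 + I*sqrt(10))/(1/307) = -31753 - 3*(86 + I*sqrt(10))/1/307 = -31753 - 3*307*(86 + I*sqrt(10)) = -31753 - (79206 + 921*I*sqrt(10)) = -31753 + (-79206 - 921*I*sqrt(10)) = -110959 - 921*I*sqrt(10)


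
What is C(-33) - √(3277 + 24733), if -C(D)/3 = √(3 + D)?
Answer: -√28010 - 3*I*√30 ≈ -167.36 - 16.432*I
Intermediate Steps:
C(D) = -3*√(3 + D)
C(-33) - √(3277 + 24733) = -3*√(3 - 33) - √(3277 + 24733) = -3*I*√30 - √28010 = -√28010 - 3*I*√30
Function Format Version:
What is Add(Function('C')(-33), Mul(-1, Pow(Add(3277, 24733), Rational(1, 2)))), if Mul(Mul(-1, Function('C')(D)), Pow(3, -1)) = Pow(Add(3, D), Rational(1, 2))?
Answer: Add(Mul(-1, Pow(28010, Rational(1, 2))), Mul(-3, I, Pow(30, Rational(1, 2)))) ≈ Add(-167.36, Mul(-16.432, I))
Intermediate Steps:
Function('C')(D) = Mul(-3, Pow(Add(3, D), Rational(1, 2)))
Add(Function('C')(-33), Mul(-1, Pow(Add(3277, 24733), Rational(1, 2)))) = Add(Mul(-3, Pow(Add(3, -33), Rational(1, 2))), Mul(-1, Pow(Add(3277, 24733), Rational(1, 2)))) = Add(Mul(-3, Pow(-30, Rational(1, 2))), Mul(-1, Pow(28010, Rational(1, 2)))) = Add(Mul(-3, Mul(I, Pow(30, Rational(1, 2)))), Mul(-1, Pow(28010, Rational(1, 2)))) = Add(Mul(-3, I, Pow(30, Rational(1, 2))), Mul(-1, Pow(28010, Rational(1, 2)))) = Add(Mul(-1, Pow(28010, Rational(1, 2))), Mul(-3, I, Pow(30, Rational(1, 2))))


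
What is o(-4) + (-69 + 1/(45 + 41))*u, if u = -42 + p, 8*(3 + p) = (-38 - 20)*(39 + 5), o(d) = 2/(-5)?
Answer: 5398944/215 ≈ 25111.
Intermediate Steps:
o(d) = -2/5 (o(d) = 2*(-1/5) = -2/5)
p = -322 (p = -3 + ((-38 - 20)*(39 + 5))/8 = -3 + (-58*44)/8 = -3 + (1/8)*(-2552) = -3 - 319 = -322)
u = -364 (u = -42 - 322 = -364)
o(-4) + (-69 + 1/(45 + 41))*u = -2/5 + (-69 + 1/(45 + 41))*(-364) = -2/5 + (-69 + 1/86)*(-364) = -2/5 - 5933/86*(-364) = -2/5 + 1079806/43 = 5398944/215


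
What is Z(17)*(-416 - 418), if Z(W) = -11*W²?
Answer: 2651286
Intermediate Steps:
Z(17)*(-416 - 418) = (-11*17²)*(-416 - 418) = -11*289*(-834) = -3179*(-834) = 2651286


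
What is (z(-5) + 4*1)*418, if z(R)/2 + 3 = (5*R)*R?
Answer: 103664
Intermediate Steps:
z(R) = -6 + 10*R² (z(R) = -6 + 2*((5*R)*R) = -6 + 2*(5*R²) = -6 + 10*R²)
(z(-5) + 4*1)*418 = ((-6 + 10*(-5)²) + 4*1)*418 = ((-6 + 10*25) + 4)*418 = ((-6 + 250) + 4)*418 = (244 + 4)*418 = 248*418 = 103664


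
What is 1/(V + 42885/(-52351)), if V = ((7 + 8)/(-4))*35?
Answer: -209404/27655815 ≈ -0.0075718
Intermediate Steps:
V = -525/4 (V = -¼*15*35 = -15/4*35 = -525/4 ≈ -131.25)
1/(V + 42885/(-52351)) = 1/(-525/4 + 42885/(-52351)) = 1/(-525/4 + 42885*(-1/52351)) = 1/(-525/4 - 42885/52351) = 1/(-27655815/209404) = -209404/27655815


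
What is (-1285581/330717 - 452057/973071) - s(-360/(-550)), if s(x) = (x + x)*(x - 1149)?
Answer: 44217664772978192/29499352841475 ≈ 1498.9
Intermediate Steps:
s(x) = 2*x*(-1149 + x) (s(x) = (2*x)*(-1149 + x) = 2*x*(-1149 + x))
(-1285581/330717 - 452057/973071) - s(-360/(-550)) = (-1285581/330717 - 452057/973071) - 2*(-360/(-550))*(-1149 - 360/(-550)) = (-1285581*1/330717 - 452057*1/973071) - 2*(-360*(-1/550))*(-1149 - 360*(-1/550)) = (-428527/110239 - 452057/973071) - 2*36*(-1149 + 36/55)/55 = -466821508040/107270373969 - 2*36*(-63159)/(55*55) = -466821508040/107270373969 - 1*(-4547448/3025) = -466821508040/107270373969 + 4547448/3025 = 44217664772978192/29499352841475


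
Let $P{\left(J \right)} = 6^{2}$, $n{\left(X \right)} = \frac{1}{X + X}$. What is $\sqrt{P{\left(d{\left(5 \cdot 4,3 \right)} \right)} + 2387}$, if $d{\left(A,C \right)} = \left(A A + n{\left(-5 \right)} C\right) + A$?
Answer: $\sqrt{2423} \approx 49.224$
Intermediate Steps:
$n{\left(X \right)} = \frac{1}{2 X}$
$d{\left(A,C \right)} = A + A^{2} - \frac{C}{10}$ ($d{\left(A,C \right)} = \left(A A + \frac{1}{2 \left(-5\right)} C\right) + A = \left(A^{2} + \frac{1}{2} \left(- \frac{1}{5}\right) C\right) + A = \left(A^{2} - \frac{C}{10}\right) + A = A + A^{2} - \frac{C}{10}$)
$P{\left(J \right)} = 36$
$\sqrt{P{\left(d{\left(5 \cdot 4,3 \right)} \right)} + 2387} = \sqrt{36 + 2387} = \sqrt{2423}$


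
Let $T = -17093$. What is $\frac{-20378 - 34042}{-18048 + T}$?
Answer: $\frac{54420}{35141} \approx 1.5486$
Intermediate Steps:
$\frac{-20378 - 34042}{-18048 + T} = \frac{-20378 - 34042}{-18048 - 17093} = - \frac{54420}{-35141} = \left(-54420\right) \left(- \frac{1}{35141}\right) = \frac{54420}{35141}$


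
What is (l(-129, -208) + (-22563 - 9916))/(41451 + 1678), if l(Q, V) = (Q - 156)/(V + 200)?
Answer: -259547/345032 ≈ -0.75224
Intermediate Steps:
l(Q, V) = (-156 + Q)/(200 + V)
(l(-129, -208) + (-22563 - 9916))/(41451 + 1678) = ((-156 - 129)/(200 - 208) + (-22563 - 9916))/(41451 + 1678) = (-285/(-8) - 32479)/43129 = (-⅛*(-285) - 32479)*(1/43129) = (285/8 - 32479)*(1/43129) = -259547/8*1/43129 = -259547/345032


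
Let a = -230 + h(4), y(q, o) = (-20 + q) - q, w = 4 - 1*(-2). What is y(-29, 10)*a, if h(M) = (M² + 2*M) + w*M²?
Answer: 2200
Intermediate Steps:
w = 6 (w = 4 + 2 = 6)
h(M) = 2*M + 7*M² (h(M) = (M² + 2*M) + 6*M² = 2*M + 7*M²)
y(q, o) = -20
a = -110 (a = -230 + 4*(2 + 7*4) = -230 + 4*(2 + 28) = -230 + 4*30 = -230 + 120 = -110)
y(-29, 10)*a = -20*(-110) = 2200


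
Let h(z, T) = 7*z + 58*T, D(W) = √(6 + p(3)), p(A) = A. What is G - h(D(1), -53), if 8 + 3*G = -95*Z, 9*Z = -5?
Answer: 82834/27 ≈ 3067.9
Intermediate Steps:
Z = -5/9 (Z = (⅑)*(-5) = -5/9 ≈ -0.55556)
D(W) = 3 (D(W) = √(6 + 3) = √9 = 3)
G = 403/27 (G = -8/3 + (-95*(-5/9))/3 = -8/3 + (⅓)*(475/9) = -8/3 + 475/27 = 403/27 ≈ 14.926)
G - h(D(1), -53) = 403/27 - (7*3 + 58*(-53)) = 403/27 - (21 - 3074) = 403/27 - 1*(-3053) = 403/27 + 3053 = 82834/27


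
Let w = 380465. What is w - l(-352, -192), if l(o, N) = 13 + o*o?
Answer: 256548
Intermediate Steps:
l(o, N) = 13 + o**2
w - l(-352, -192) = 380465 - (13 + (-352)**2) = 380465 - (13 + 123904) = 380465 - 1*123917 = 380465 - 123917 = 256548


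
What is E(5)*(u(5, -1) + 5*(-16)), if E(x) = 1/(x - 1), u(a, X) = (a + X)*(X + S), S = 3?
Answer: -18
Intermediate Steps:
u(a, X) = (3 + X)*(X + a) (u(a, X) = (a + X)*(X + 3) = (X + a)*(3 + X) = (3 + X)*(X + a))
E(x) = 1/(-1 + x)
E(5)*(u(5, -1) + 5*(-16)) = (((-1)² + 3*(-1) + 3*5 - 1*5) + 5*(-16))/(-1 + 5) = ((1 - 3 + 15 - 5) - 80)/4 = (8 - 80)/4 = (¼)*(-72) = -18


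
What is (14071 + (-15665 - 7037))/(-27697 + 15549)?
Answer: 8631/12148 ≈ 0.71049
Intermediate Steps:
(14071 + (-15665 - 7037))/(-27697 + 15549) = (14071 - 22702)/(-12148) = -8631*(-1/12148) = 8631/12148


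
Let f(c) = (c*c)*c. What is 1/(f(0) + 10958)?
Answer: 1/10958 ≈ 9.1258e-5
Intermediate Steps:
f(c) = c³ (f(c) = c²*c = c³)
1/(f(0) + 10958) = 1/(0³ + 10958) = 1/(0 + 10958) = 1/10958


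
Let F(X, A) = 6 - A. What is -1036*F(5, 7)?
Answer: 1036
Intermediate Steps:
-1036*F(5, 7) = -1036*(6 - 1*7) = -1036*(6 - 7) = -1036*(-1) = 1036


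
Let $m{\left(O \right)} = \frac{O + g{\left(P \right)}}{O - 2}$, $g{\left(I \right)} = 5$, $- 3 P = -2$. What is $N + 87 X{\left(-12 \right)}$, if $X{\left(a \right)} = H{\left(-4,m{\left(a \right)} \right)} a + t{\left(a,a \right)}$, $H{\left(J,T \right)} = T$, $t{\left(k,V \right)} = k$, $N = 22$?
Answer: $-1544$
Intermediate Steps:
$P = \frac{2}{3}$ ($P = \left(- \frac{1}{3}\right) \left(-2\right) = \frac{2}{3} \approx 0.66667$)
$m{\left(O \right)} = \frac{5 + O}{-2 + O}$ ($m{\left(O \right)} = \frac{O + 5}{O - 2} = \frac{5 + O}{-2 + O}$)
$X{\left(a \right)} = a + \frac{a \left(5 + a\right)}{-2 + a}$ ($X{\left(a \right)} = \frac{5 + a}{-2 + a} a + a = \frac{a \left(5 + a\right)}{-2 + a} + a = a + \frac{a \left(5 + a\right)}{-2 + a}$)
$N + 87 X{\left(-12 \right)} = 22 + 87 \left(- \frac{12 \left(3 + 2 \left(-12\right)\right)}{-2 - 12}\right) = 22 + 87 \left(- \frac{12 \left(3 - 24\right)}{-14}\right) = 22 + 87 \left(\left(-12\right) \left(- \frac{1}{14}\right) \left(-21\right)\right) = 22 + 87 \left(-18\right) = 22 - 1566 = -1544$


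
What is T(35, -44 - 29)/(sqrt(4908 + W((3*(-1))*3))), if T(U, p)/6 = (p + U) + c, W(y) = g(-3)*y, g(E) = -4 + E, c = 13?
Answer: -50*sqrt(4971)/1657 ≈ -2.1275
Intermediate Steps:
W(y) = -7*y (W(y) = (-4 - 3)*y = -7*y)
T(U, p) = 78 + 6*U + 6*p (T(U, p) = 6*((p + U) + 13) = 6*((U + p) + 13) = 6*(13 + U + p) = 78 + 6*U + 6*p)
T(35, -44 - 29)/(sqrt(4908 + W((3*(-1))*3))) = (78 + 6*35 + 6*(-44 - 29))/(sqrt(4908 - 7*3*(-1)*3)) = (78 + 210 + 6*(-73))/(sqrt(4908 - (-21)*3)) = (78 + 210 - 438)/(sqrt(4908 - 7*(-9))) = -150/sqrt(4908 + 63) = -150*sqrt(4971)/4971 = -50*sqrt(4971)/1657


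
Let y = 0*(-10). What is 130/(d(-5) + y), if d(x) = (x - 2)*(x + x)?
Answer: 13/7 ≈ 1.8571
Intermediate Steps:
y = 0
d(x) = 2*x*(-2 + x) (d(x) = (-2 + x)*(2*x) = 2*x*(-2 + x))
130/(d(-5) + y) = 130/(2*(-5)*(-2 - 5) + 0) = 130/(2*(-5)*(-7) + 0) = 130/(70 + 0) = 130/70 = (1/70)*130 = 13/7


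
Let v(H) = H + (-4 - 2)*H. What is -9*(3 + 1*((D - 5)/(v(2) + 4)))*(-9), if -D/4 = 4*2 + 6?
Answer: 2133/2 ≈ 1066.5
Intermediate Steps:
D = -56 (D = -4*(4*2 + 6) = -4*(8 + 6) = -4*14 = -56)
v(H) = -5*H (v(H) = H - 6*H = -5*H)
-9*(3 + 1*((D - 5)/(v(2) + 4)))*(-9) = -9*(3 + 1*((-56 - 5)/(-5*2 + 4)))*(-9) = -9*(3 + 1*(-61/(-10 + 4)))*(-9) = -9*(3 + 1*(-61/(-6)))*(-9) = -9*(3 + 1*(-61*(-⅙)))*(-9) = -9*(3 + 1*(61/6))*(-9) = -9*(3 + 61/6)*(-9) = -9*79/6*(-9) = -237/2*(-9) = 2133/2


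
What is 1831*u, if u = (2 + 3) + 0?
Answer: 9155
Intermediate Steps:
u = 5 (u = 5 + 0 = 5)
1831*u = 1831*5 = 9155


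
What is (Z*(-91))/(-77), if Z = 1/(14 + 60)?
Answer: 13/814 ≈ 0.015971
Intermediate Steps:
Z = 1/74 ≈ 0.013514
(Z*(-91))/(-77) = ((1/74)*(-91))/(-77) = -91/74*(-1/77) = 13/814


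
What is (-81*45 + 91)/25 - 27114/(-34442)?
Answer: -60864509/430525 ≈ -141.37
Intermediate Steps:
(-81*45 + 91)/25 - 27114/(-34442) = (-3645 + 91)*(1/25) - 27114*(-1/34442) = -3554*1/25 + 13557/17221 = -3554/25 + 13557/17221 = -60864509/430525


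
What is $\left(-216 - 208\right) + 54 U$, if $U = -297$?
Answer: $-16462$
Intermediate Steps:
$\left(-216 - 208\right) + 54 U = \left(-216 - 208\right) + 54 \left(-297\right) = \left(-216 - 208\right) - 16038 = -424 - 16038 = -16462$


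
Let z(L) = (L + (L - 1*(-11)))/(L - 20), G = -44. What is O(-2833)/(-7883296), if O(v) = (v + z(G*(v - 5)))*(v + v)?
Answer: -1001340737513/492122636096 ≈ -2.0347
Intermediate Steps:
z(L) = (11 + 2*L)/(-20 + L) (z(L) = (L + (L + 11))/(-20 + L) = (L + (11 + L))/(-20 + L) = (11 + 2*L)/(-20 + L))
O(v) = 2*v*(v + (451 - 88*v)/(200 - 44*v)) (O(v) = (v + (11 + 2*(-44*(v - 5)))/(-20 - 44*(v - 5)))*(v + v) = (v + (11 + 2*(-44*(-5 + v)))/(-20 - 44*(-5 + v)))*(2*v) = (v + (11 + 2*(220 - 44*v))/(-20 + (220 - 44*v)))*(2*v) = (v + (11 + (440 - 88*v))/(200 - 44*v))*(2*v) = (v + (451 - 88*v)/(200 - 44*v))*(2*v) = 2*v*(v + (451 - 88*v)/(200 - 44*v)))
O(-2833)/(-7883296) = ((½)*(-2833)*(-451 - 112*(-2833) + 44*(-2833)²)/(-50 + 11*(-2833)))/(-7883296) = ((½)*(-2833)*(-451 + 317296 + 44*8025889)/(-50 - 31163))*(-1/7883296) = ((½)*(-2833)*(-451 + 317296 + 353139116)/(-31213))*(-1/7883296) = ((½)*(-2833)*(-1/31213)*353455961)*(-1/7883296) = (1001340737513/62426)*(-1/7883296) = -1001340737513/492122636096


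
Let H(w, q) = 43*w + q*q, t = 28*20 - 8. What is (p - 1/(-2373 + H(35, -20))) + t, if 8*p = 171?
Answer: 536681/936 ≈ 573.38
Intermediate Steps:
t = 552 (t = 560 - 8 = 552)
p = 171/8 (p = (⅛)*171 = 171/8 ≈ 21.375)
H(w, q) = q² + 43*w (H(w, q) = 43*w + q² = q² + 43*w)
(p - 1/(-2373 + H(35, -20))) + t = (171/8 - 1/(-2373 + ((-20)² + 43*35))) + 552 = (171/8 - 1/(-2373 + (400 + 1505))) + 552 = (171/8 - 1/(-2373 + 1905)) + 552 = (171/8 - 1/(-468)) + 552 = (171/8 - 1*(-1/468)) + 552 = (171/8 + 1/468) + 552 = 20009/936 + 552 = 536681/936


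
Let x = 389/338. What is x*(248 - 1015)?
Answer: -22951/26 ≈ -882.73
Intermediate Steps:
x = 389/338 (x = 389*(1/338) = 389/338 ≈ 1.1509)
x*(248 - 1015) = 389*(248 - 1015)/338 = (389/338)*(-767) = -22951/26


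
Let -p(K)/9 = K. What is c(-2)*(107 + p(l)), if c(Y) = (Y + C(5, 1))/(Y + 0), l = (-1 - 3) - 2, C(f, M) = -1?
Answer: 483/2 ≈ 241.50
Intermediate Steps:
l = -6 (l = -4 - 2 = -6)
p(K) = -9*K
c(Y) = (-1 + Y)/Y (c(Y) = (Y - 1)/(Y + 0) = (-1 + Y)/Y)
c(-2)*(107 + p(l)) = ((-1 - 2)/(-2))*(107 - 9*(-6)) = (-1/2*(-3))*(107 + 54) = (3/2)*161 = 483/2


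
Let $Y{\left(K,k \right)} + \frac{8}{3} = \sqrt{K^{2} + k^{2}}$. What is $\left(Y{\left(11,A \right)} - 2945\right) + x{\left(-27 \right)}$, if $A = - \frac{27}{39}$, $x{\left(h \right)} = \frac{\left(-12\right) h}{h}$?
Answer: $- \frac{8879}{3} + \frac{\sqrt{20530}}{13} \approx -2948.6$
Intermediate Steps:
$x{\left(h \right)} = -12$
$A = - \frac{9}{13}$ ($A = \left(-27\right) \frac{1}{39} = - \frac{9}{13} \approx -0.69231$)
$Y{\left(K,k \right)} = - \frac{8}{3} + \sqrt{K^{2} + k^{2}}$
$\left(Y{\left(11,A \right)} - 2945\right) + x{\left(-27 \right)} = \left(\left(- \frac{8}{3} + \sqrt{11^{2} + \left(- \frac{9}{13}\right)^{2}}\right) - 2945\right) - 12 = \left(\left(- \frac{8}{3} + \sqrt{121 + \frac{81}{169}}\right) - 2945\right) - 12 = \left(\left(- \frac{8}{3} + \sqrt{\frac{20530}{169}}\right) - 2945\right) - 12 = \left(\left(- \frac{8}{3} + \frac{\sqrt{20530}}{13}\right) - 2945\right) - 12 = \left(- \frac{8843}{3} + \frac{\sqrt{20530}}{13}\right) - 12 = - \frac{8879}{3} + \frac{\sqrt{20530}}{13}$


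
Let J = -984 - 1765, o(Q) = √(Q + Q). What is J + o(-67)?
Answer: -2749 + I*√134 ≈ -2749.0 + 11.576*I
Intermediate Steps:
o(Q) = √2*√Q (o(Q) = √(2*Q) = √2*√Q)
J = -2749
J + o(-67) = -2749 + √2*√(-67) = -2749 + √2*(I*√67) = -2749 + I*√134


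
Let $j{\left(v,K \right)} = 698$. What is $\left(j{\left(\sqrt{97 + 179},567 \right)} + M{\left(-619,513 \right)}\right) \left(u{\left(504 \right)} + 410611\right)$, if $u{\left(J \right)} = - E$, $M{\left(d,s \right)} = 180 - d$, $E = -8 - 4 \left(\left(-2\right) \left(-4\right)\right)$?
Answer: $614744547$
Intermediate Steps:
$E = -40$ ($E = -8 - 32 = -40$)
$u{\left(J \right)} = 40$ ($u{\left(J \right)} = \left(-1\right) \left(-40\right) = 40$)
$\left(j{\left(\sqrt{97 + 179},567 \right)} + M{\left(-619,513 \right)}\right) \left(u{\left(504 \right)} + 410611\right) = \left(698 + \left(180 - -619\right)\right) \left(40 + 410611\right) = \left(698 + \left(180 + 619\right)\right) 410651 = \left(698 + 799\right) 410651 = 1497 \cdot 410651 = 614744547$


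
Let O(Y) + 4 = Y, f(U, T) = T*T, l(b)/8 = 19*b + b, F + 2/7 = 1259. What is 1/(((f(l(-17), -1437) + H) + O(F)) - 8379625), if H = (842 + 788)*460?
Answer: -7/38945209 ≈ -1.7974e-7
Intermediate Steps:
F = 8811/7 (F = -2/7 + 1259 = 8811/7 ≈ 1258.7)
l(b) = 160*b (l(b) = 8*(19*b + b) = 8*(20*b) = 160*b)
f(U, T) = T**2
O(Y) = -4 + Y
H = 749800 (H = 1630*460 = 749800)
1/(((f(l(-17), -1437) + H) + O(F)) - 8379625) = 1/((((-1437)**2 + 749800) + (-4 + 8811/7)) - 8379625) = 1/(((2064969 + 749800) + 8783/7) - 8379625) = 1/((2814769 + 8783/7) - 8379625) = 1/(19712166/7 - 8379625) = 1/(-38945209/7) = -7/38945209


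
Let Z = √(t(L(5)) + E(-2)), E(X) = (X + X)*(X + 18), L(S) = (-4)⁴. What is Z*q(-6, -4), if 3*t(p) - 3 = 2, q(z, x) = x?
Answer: -4*I*√561/3 ≈ -31.581*I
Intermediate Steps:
L(S) = 256
t(p) = 5/3 (t(p) = 1 + (⅓)*2 = 1 + ⅔ = 5/3)
E(X) = 2*X*(18 + X) (E(X) = (2*X)*(18 + X) = 2*X*(18 + X))
Z = I*√561/3 (Z = √(5/3 + 2*(-2)*(18 - 2)) = √(5/3 + 2*(-2)*16) = √(5/3 - 64) = √(-187/3) = I*√561/3 ≈ 7.8951*I)
Z*q(-6, -4) = (I*√561/3)*(-4) = -4*I*√561/3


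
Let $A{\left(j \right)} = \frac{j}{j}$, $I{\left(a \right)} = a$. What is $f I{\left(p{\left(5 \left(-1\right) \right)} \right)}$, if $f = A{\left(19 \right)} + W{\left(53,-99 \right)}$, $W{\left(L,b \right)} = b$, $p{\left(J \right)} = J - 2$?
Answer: $686$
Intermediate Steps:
$p{\left(J \right)} = -2 + J$
$A{\left(j \right)} = 1$
$f = -98$ ($f = 1 - 99 = -98$)
$f I{\left(p{\left(5 \left(-1\right) \right)} \right)} = - 98 \left(-2 + 5 \left(-1\right)\right) = - 98 \left(-2 - 5\right) = \left(-98\right) \left(-7\right) = 686$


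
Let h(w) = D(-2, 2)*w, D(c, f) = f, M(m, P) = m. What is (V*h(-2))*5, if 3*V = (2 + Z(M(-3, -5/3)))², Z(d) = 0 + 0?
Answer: -80/3 ≈ -26.667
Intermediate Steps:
Z(d) = 0
h(w) = 2*w
V = 4/3 (V = (2 + 0)²/3 = (⅓)*2² = (⅓)*4 = 4/3 ≈ 1.3333)
(V*h(-2))*5 = (4*(2*(-2))/3)*5 = ((4/3)*(-4))*5 = -16/3*5 = -80/3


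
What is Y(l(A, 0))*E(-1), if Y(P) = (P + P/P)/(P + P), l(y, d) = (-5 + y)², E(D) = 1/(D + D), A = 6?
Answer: -½ ≈ -0.50000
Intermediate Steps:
E(D) = 1/(2*D)
Y(P) = (1 + P)/(2*P) (Y(P) = (P + 1)/((2*P)) = (1 + P)*(1/(2*P)) = (1 + P)/(2*P))
Y(l(A, 0))*E(-1) = ((1 + (-5 + 6)²)/(2*((-5 + 6)²)))*((½)/(-1)) = ((1 + 1²)/(2*(1²)))*((½)*(-1)) = ((½)*(1 + 1)/1)*(-½) = ((½)*1*2)*(-½) = 1*(-½) = -½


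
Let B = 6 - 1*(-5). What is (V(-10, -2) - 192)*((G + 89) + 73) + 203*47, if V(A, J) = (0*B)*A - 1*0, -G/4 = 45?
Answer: 12997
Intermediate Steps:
G = -180 (G = -4*45 = -180)
B = 11 (B = 6 + 5 = 11)
V(A, J) = 0 (V(A, J) = (0*11)*A - 1*0 = 0*A + 0 = 0 + 0 = 0)
(V(-10, -2) - 192)*((G + 89) + 73) + 203*47 = (0 - 192)*((-180 + 89) + 73) + 203*47 = -192*(-91 + 73) + 9541 = -192*(-18) + 9541 = 3456 + 9541 = 12997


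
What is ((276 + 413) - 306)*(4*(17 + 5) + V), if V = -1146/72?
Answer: 331295/12 ≈ 27608.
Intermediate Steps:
V = -191/12 (V = -1146*1/72 = -191/12 ≈ -15.917)
((276 + 413) - 306)*(4*(17 + 5) + V) = ((276 + 413) - 306)*(4*(17 + 5) - 191/12) = (689 - 306)*(4*22 - 191/12) = 383*(88 - 191/12) = 383*(865/12) = 331295/12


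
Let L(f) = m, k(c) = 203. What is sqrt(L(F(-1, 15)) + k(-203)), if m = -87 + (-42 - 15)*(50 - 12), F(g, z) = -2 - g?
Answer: 5*I*sqrt(82) ≈ 45.277*I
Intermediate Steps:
m = -2253 (m = -87 - 57*38 = -87 - 2166 = -2253)
L(f) = -2253
sqrt(L(F(-1, 15)) + k(-203)) = sqrt(-2253 + 203) = sqrt(-2050) = 5*I*sqrt(82)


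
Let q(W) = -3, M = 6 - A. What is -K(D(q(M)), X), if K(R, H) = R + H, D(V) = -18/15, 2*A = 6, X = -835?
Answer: 4181/5 ≈ 836.20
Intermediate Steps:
A = 3 (A = (½)*6 = 3)
M = 3 (M = 6 - 1*3 = 6 - 3 = 3)
D(V) = -6/5 (D(V) = -18*1/15 = -6/5)
K(R, H) = H + R
-K(D(q(M)), X) = -(-835 - 6/5) = -1*(-4181/5) = 4181/5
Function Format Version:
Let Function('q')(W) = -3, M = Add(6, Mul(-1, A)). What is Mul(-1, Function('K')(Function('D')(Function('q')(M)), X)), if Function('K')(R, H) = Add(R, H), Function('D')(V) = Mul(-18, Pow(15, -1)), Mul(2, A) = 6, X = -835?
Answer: Rational(4181, 5) ≈ 836.20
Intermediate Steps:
A = 3 (A = Mul(Rational(1, 2), 6) = 3)
M = 3 (M = Add(6, Mul(-1, 3)) = Add(6, -3) = 3)
Function('D')(V) = Rational(-6, 5) (Function('D')(V) = Mul(-18, Rational(1, 15)) = Rational(-6, 5))
Function('K')(R, H) = Add(H, R)
Mul(-1, Function('K')(Function('D')(Function('q')(M)), X)) = Mul(-1, Add(-835, Rational(-6, 5))) = Mul(-1, Rational(-4181, 5)) = Rational(4181, 5)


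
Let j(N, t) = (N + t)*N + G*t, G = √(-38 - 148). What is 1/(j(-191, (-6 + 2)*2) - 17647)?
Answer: 10181/207311474 + 2*I*√186/103655737 ≈ 4.911e-5 + 2.6314e-7*I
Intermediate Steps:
G = I*√186 (G = √(-186) = I*√186 ≈ 13.638*I)
j(N, t) = N*(N + t) + I*t*√186 (j(N, t) = (N + t)*N + (I*√186)*t = N*(N + t) + I*t*√186)
1/(j(-191, (-6 + 2)*2) - 17647) = 1/(((-191)² - 191*(-6 + 2)*2 + I*((-6 + 2)*2)*√186) - 17647) = 1/((36481 - (-764)*2 + I*(-4*2)*√186) - 17647) = 1/((36481 - 191*(-8) + I*(-8)*√186) - 17647) = 1/((36481 + 1528 - 8*I*√186) - 17647) = 1/((38009 - 8*I*√186) - 17647) = 1/(20362 - 8*I*√186)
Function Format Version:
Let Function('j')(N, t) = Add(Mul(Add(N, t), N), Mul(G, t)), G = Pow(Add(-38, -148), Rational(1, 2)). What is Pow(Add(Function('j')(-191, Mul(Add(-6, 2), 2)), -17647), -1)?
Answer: Add(Rational(10181, 207311474), Mul(Rational(2, 103655737), I, Pow(186, Rational(1, 2)))) ≈ Add(4.9110e-5, Mul(2.6314e-7, I))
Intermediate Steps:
G = Mul(I, Pow(186, Rational(1, 2))) (G = Pow(-186, Rational(1, 2)) = Mul(I, Pow(186, Rational(1, 2))) ≈ Mul(13.638, I))
Function('j')(N, t) = Add(Mul(N, Add(N, t)), Mul(I, t, Pow(186, Rational(1, 2)))) (Function('j')(N, t) = Add(Mul(Add(N, t), N), Mul(Mul(I, Pow(186, Rational(1, 2))), t)) = Add(Mul(N, Add(N, t)), Mul(I, t, Pow(186, Rational(1, 2)))))
Pow(Add(Function('j')(-191, Mul(Add(-6, 2), 2)), -17647), -1) = Pow(Add(Add(Pow(-191, 2), Mul(-191, Mul(Add(-6, 2), 2)), Mul(I, Mul(Add(-6, 2), 2), Pow(186, Rational(1, 2)))), -17647), -1) = Pow(Add(Add(36481, Mul(-191, Mul(-4, 2)), Mul(I, Mul(-4, 2), Pow(186, Rational(1, 2)))), -17647), -1) = Pow(Add(Add(36481, Mul(-191, -8), Mul(I, -8, Pow(186, Rational(1, 2)))), -17647), -1) = Pow(Add(Add(36481, 1528, Mul(-8, I, Pow(186, Rational(1, 2)))), -17647), -1) = Pow(Add(Add(38009, Mul(-8, I, Pow(186, Rational(1, 2)))), -17647), -1) = Pow(Add(20362, Mul(-8, I, Pow(186, Rational(1, 2)))), -1)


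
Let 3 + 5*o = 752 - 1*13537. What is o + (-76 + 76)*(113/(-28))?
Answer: -12788/5 ≈ -2557.6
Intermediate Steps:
o = -12788/5 (o = -3/5 + (752 - 1*13537)/5 = -3/5 + (752 - 13537)/5 = -3/5 + (1/5)*(-12785) = -3/5 - 2557 = -12788/5 ≈ -2557.6)
o + (-76 + 76)*(113/(-28)) = -12788/5 + (-76 + 76)*(113/(-28)) = -12788/5 + 0*(113*(-1/28)) = -12788/5 + 0*(-113/28) = -12788/5 + 0 = -12788/5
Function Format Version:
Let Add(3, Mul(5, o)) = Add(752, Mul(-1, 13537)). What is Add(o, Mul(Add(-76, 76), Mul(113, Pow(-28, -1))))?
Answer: Rational(-12788, 5) ≈ -2557.6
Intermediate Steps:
o = Rational(-12788, 5) (o = Add(Rational(-3, 5), Mul(Rational(1, 5), Add(752, Mul(-1, 13537)))) = Add(Rational(-3, 5), Mul(Rational(1, 5), Add(752, -13537))) = Add(Rational(-3, 5), Mul(Rational(1, 5), -12785)) = Add(Rational(-3, 5), -2557) = Rational(-12788, 5) ≈ -2557.6)
Add(o, Mul(Add(-76, 76), Mul(113, Pow(-28, -1)))) = Add(Rational(-12788, 5), Mul(Add(-76, 76), Mul(113, Pow(-28, -1)))) = Add(Rational(-12788, 5), Mul(0, Mul(113, Rational(-1, 28)))) = Add(Rational(-12788, 5), Mul(0, Rational(-113, 28))) = Add(Rational(-12788, 5), 0) = Rational(-12788, 5)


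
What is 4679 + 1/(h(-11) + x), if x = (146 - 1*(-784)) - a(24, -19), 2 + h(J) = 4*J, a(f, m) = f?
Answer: 4023941/860 ≈ 4679.0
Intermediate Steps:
h(J) = -2 + 4*J
x = 906 (x = (146 - 1*(-784)) - 1*24 = (146 + 784) - 24 = 930 - 24 = 906)
4679 + 1/(h(-11) + x) = 4679 + 1/((-2 + 4*(-11)) + 906) = 4679 + 1/((-2 - 44) + 906) = 4679 + 1/(-46 + 906) = 4679 + 1/860 = 4023941/860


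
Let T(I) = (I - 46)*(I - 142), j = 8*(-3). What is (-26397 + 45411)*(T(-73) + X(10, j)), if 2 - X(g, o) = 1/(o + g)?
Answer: 3405588033/7 ≈ 4.8651e+8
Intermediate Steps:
j = -24
X(g, o) = 2 - 1/(g + o) (X(g, o) = 2 - 1/(o + g) = 2 - 1/(g + o))
T(I) = (-142 + I)*(-46 + I) (T(I) = (-46 + I)*(-142 + I) = (-142 + I)*(-46 + I))
(-26397 + 45411)*(T(-73) + X(10, j)) = (-26397 + 45411)*((6532 + (-73)² - 188*(-73)) + (-1 + 2*10 + 2*(-24))/(10 - 24)) = 19014*((6532 + 5329 + 13724) + (-1 + 20 - 48)/(-14)) = 19014*(25585 - 1/14*(-29)) = 19014*(25585 + 29/14) = 19014*(358219/14) = 3405588033/7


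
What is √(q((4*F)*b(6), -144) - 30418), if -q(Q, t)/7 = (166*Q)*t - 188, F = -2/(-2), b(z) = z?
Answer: √3986770 ≈ 1996.7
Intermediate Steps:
F = 1 (F = -2*(-½) = 1)
q(Q, t) = 1316 - 1162*Q*t (q(Q, t) = -7*((166*Q)*t - 188) = -7*(166*Q*t - 188) = -7*(-188 + 166*Q*t) = 1316 - 1162*Q*t)
√(q((4*F)*b(6), -144) - 30418) = √((1316 - 1162*(4*1)*6*(-144)) - 30418) = √((1316 - 1162*4*6*(-144)) - 30418) = √((1316 - 1162*24*(-144)) - 30418) = √((1316 + 4015872) - 30418) = √(4017188 - 30418) = √3986770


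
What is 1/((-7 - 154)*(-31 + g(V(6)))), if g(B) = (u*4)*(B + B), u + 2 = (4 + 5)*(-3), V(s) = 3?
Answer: 1/117047 ≈ 8.5436e-6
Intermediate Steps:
u = -29 (u = -2 + (4 + 5)*(-3) = -2 + 9*(-3) = -2 - 27 = -29)
g(B) = -232*B (g(B) = (-29*4)*(B + B) = -232*B)
1/((-7 - 154)*(-31 + g(V(6)))) = 1/((-7 - 154)*(-31 - 232*3)) = 1/(-161*(-31 - 696)) = 1/(-161*(-727)) = 1/117047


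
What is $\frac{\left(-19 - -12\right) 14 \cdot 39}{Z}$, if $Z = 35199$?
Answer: $- \frac{1274}{11733} \approx -0.10858$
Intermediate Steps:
$\frac{\left(-19 - -12\right) 14 \cdot 39}{Z} = \frac{\left(-19 - -12\right) 14 \cdot 39}{35199} = \left(-19 + 12\right) 14 \cdot 39 \cdot \frac{1}{35199} = \left(-7\right) 14 \cdot 39 \cdot \frac{1}{35199} = \left(-98\right) 39 \cdot \frac{1}{35199} = \left(-3822\right) \frac{1}{35199} = - \frac{1274}{11733}$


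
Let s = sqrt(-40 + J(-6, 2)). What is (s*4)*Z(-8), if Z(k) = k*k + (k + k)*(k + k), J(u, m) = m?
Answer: 1280*I*sqrt(38) ≈ 7890.5*I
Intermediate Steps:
Z(k) = 5*k**2 (Z(k) = k**2 + (2*k)*(2*k) = k**2 + 4*k**2 = 5*k**2)
s = I*sqrt(38) (s = sqrt(-40 + 2) = sqrt(-38) = I*sqrt(38) ≈ 6.1644*I)
(s*4)*Z(-8) = ((I*sqrt(38))*4)*(5*(-8)**2) = (4*I*sqrt(38))*(5*64) = (4*I*sqrt(38))*320 = 1280*I*sqrt(38)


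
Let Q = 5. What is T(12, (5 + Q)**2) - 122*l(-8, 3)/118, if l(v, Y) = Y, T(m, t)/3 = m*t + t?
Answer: 229917/59 ≈ 3896.9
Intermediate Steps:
T(m, t) = 3*t + 3*m*t (T(m, t) = 3*(m*t + t) = 3*(t + m*t) = 3*t + 3*m*t)
T(12, (5 + Q)**2) - 122*l(-8, 3)/118 = 3*(5 + 5)**2*(1 + 12) - 366/118 = 3*10**2*13 - 366/118 = 3*100*13 - 122*3/118 = 3900 - 183/59 = 229917/59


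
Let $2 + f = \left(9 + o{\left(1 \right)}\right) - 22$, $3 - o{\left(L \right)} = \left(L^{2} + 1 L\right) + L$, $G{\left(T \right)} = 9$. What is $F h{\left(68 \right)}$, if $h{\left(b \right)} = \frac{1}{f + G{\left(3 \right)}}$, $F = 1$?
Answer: $- \frac{1}{6} \approx -0.16667$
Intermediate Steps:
$o{\left(L \right)} = 3 - L^{2} - 2 L$ ($o{\left(L \right)} = 3 - \left(\left(L^{2} + 1 L\right) + L\right) = 3 - \left(\left(L^{2} + L\right) + L\right) = 3 - \left(\left(L + L^{2}\right) + L\right) = 3 - \left(L^{2} + 2 L\right) = 3 - L^{2} - 2 L$)
$f = -15$ ($f = -2 + \left(\left(9 - 0\right) - 22\right) = -2 + \left(\left(9 + 0\right) - 22\right) = -2 + \left(9 - 22\right) = -2 - 13 = -15$)
$h{\left(b \right)} = - \frac{1}{6}$ ($h{\left(b \right)} = \frac{1}{-15 + 9} = \frac{1}{-6} = - \frac{1}{6}$)
$F h{\left(68 \right)} = 1 \left(- \frac{1}{6}\right) = - \frac{1}{6}$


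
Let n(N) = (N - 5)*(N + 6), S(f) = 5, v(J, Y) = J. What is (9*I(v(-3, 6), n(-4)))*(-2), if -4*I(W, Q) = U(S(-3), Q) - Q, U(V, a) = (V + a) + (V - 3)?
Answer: 63/2 ≈ 31.500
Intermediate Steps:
U(V, a) = -3 + a + 2*V (U(V, a) = (V + a) + (-3 + V) = -3 + a + 2*V)
n(N) = (-5 + N)*(6 + N)
I(W, Q) = -7/4 (I(W, Q) = -((-3 + Q + 2*5) - Q)/4 = -((-3 + Q + 10) - Q)/4 = -((7 + Q) - Q)/4 = -¼*7 = -7/4)
(9*I(v(-3, 6), n(-4)))*(-2) = (9*(-7/4))*(-2) = -63/4*(-2) = 63/2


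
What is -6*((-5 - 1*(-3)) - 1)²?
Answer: -54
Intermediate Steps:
-6*((-5 - 1*(-3)) - 1)² = -6*((-5 + 3) - 1)² = -6*(-2 - 1)² = -6*(-3)² = -6*9 = -54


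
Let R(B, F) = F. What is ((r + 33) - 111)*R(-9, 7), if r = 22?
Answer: -392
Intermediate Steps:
((r + 33) - 111)*R(-9, 7) = ((22 + 33) - 111)*7 = (55 - 111)*7 = -56*7 = -392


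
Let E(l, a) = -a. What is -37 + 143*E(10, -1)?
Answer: 106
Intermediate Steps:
-37 + 143*E(10, -1) = -37 + 143*(-1*(-1)) = -37 + 143*1 = -37 + 143 = 106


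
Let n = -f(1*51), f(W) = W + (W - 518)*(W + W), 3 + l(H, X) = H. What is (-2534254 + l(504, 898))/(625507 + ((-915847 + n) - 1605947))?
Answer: 2533753/1848704 ≈ 1.3706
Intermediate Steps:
l(H, X) = -3 + H
f(W) = W + 2*W*(-518 + W) (f(W) = W + (-518 + W)*(2*W) = W + 2*W*(-518 + W))
n = 47583 (n = -1*51*(-1035 + 2*(1*51)) = -51*(-1035 + 2*51) = -51*(-1035 + 102) = -51*(-933) = -1*(-47583) = 47583)
(-2534254 + l(504, 898))/(625507 + ((-915847 + n) - 1605947)) = (-2534254 + (-3 + 504))/(625507 + ((-915847 + 47583) - 1605947)) = (-2534254 + 501)/(625507 + (-868264 - 1605947)) = -2533753/(625507 - 2474211) = -2533753/(-1848704) = -2533753*(-1/1848704) = 2533753/1848704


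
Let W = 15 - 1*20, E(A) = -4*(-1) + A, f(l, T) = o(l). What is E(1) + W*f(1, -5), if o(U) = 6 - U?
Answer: -20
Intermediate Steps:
f(l, T) = 6 - l
E(A) = 4 + A
W = -5 (W = 15 - 20 = -5)
E(1) + W*f(1, -5) = (4 + 1) - 5*(6 - 1*1) = 5 - 5*(6 - 1) = 5 - 5*5 = 5 - 25 = -20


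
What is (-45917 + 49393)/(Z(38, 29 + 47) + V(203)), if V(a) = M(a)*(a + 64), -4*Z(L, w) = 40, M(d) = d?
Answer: 3476/54191 ≈ 0.064144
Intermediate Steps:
Z(L, w) = -10 (Z(L, w) = -1/4*40 = -10)
V(a) = a*(64 + a) (V(a) = a*(a + 64) = a*(64 + a))
(-45917 + 49393)/(Z(38, 29 + 47) + V(203)) = (-45917 + 49393)/(-10 + 203*(64 + 203)) = 3476/(-10 + 203*267) = 3476/(-10 + 54201) = 3476/54191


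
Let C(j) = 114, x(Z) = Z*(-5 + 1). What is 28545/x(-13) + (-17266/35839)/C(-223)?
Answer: 58311933619/106226796 ≈ 548.94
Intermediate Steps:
x(Z) = -4*Z (x(Z) = Z*(-4) = -4*Z)
28545/x(-13) + (-17266/35839)/C(-223) = 28545/((-4*(-13))) - 17266/35839/114 = 28545/52 - 17266*1/35839*(1/114) = 28545*(1/52) - 17266/35839*1/114 = 28545/52 - 8633/2042823 = 58311933619/106226796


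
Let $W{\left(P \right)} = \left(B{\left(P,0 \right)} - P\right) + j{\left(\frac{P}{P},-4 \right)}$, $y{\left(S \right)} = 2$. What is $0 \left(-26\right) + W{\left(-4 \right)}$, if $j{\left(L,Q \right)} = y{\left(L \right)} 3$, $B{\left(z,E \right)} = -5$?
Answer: $5$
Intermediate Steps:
$j{\left(L,Q \right)} = 6$ ($j{\left(L,Q \right)} = 2 \cdot 3 = 6$)
$W{\left(P \right)} = 1 - P$ ($W{\left(P \right)} = \left(-5 - P\right) + 6 = 1 - P$)
$0 \left(-26\right) + W{\left(-4 \right)} = 0 \left(-26\right) + \left(1 - -4\right) = 0 + \left(1 + 4\right) = 0 + 5 = 5$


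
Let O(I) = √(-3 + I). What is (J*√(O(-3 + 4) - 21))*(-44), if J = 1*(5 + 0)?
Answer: -220*√(-21 + I*√2) ≈ -33.928 - 1008.7*I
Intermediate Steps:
J = 5 (J = 1*5 = 5)
(J*√(O(-3 + 4) - 21))*(-44) = (5*√(√(-3 + (-3 + 4)) - 21))*(-44) = (5*√(√(-3 + 1) - 21))*(-44) = (5*√(√(-2) - 21))*(-44) = (5*√(I*√2 - 21))*(-44) = (5*√(-21 + I*√2))*(-44) = -220*√(-21 + I*√2)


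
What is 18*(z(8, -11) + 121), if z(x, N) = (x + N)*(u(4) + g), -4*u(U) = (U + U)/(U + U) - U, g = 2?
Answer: 4059/2 ≈ 2029.5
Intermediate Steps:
u(U) = -¼ + U/4 (u(U) = -((U + U)/(U + U) - U)/4 = -((2*U)/((2*U)) - U)/4 = -((2*U)*(1/(2*U)) - U)/4 = -(1 - U)/4 = -¼ + U/4)
z(x, N) = 11*N/4 + 11*x/4 (z(x, N) = (x + N)*((-¼ + (¼)*4) + 2) = (N + x)*((-¼ + 1) + 2) = (N + x)*(¾ + 2) = (N + x)*(11/4) = 11*N/4 + 11*x/4)
18*(z(8, -11) + 121) = 18*(((11/4)*(-11) + (11/4)*8) + 121) = 18*((-121/4 + 22) + 121) = 18*(-33/4 + 121) = 18*(451/4) = 4059/2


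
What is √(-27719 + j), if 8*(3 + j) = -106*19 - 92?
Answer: I*√111941/2 ≈ 167.29*I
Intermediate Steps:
j = -1065/4 (j = -3 + (-106*19 - 92)/8 = -3 + (-2014 - 92)/8 = -3 + (⅛)*(-2106) = -3 - 1053/4 = -1065/4 ≈ -266.25)
√(-27719 + j) = √(-27719 - 1065/4) = √(-111941/4) = I*√111941/2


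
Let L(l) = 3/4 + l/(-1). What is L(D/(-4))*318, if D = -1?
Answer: 159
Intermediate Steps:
L(l) = ¾ - l (L(l) = 3*(¼) + l*(-1) = ¾ - l)
L(D/(-4))*318 = (¾ - (-1)/(-4))*318 = (¾ - (-1)*(-1)/4)*318 = (¾ - 1*¼)*318 = (¾ - ¼)*318 = (½)*318 = 159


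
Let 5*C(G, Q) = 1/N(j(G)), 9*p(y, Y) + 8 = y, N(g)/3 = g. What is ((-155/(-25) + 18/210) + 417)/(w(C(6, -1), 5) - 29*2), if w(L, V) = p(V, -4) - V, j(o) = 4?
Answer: -8889/1330 ≈ -6.6835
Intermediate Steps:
N(g) = 3*g
p(y, Y) = -8/9 + y/9
C(G, Q) = 1/60 (C(G, Q) = 1/(5*((3*4))) = (1/5)/12 = (1/5)*(1/12) = 1/60)
w(L, V) = -8/9 - 8*V/9 (w(L, V) = (-8/9 + V/9) - V = -8/9 - 8*V/9)
((-155/(-25) + 18/210) + 417)/(w(C(6, -1), 5) - 29*2) = ((-155/(-25) + 18/210) + 417)/((-8/9 - 8/9*5) - 29*2) = ((-155*(-1/25) + 18*(1/210)) + 417)/((-8/9 - 40/9) - 58) = ((31/5 + 3/35) + 417)/(-16/3 - 58) = (44/7 + 417)/(-190/3) = (2963/7)*(-3/190) = -8889/1330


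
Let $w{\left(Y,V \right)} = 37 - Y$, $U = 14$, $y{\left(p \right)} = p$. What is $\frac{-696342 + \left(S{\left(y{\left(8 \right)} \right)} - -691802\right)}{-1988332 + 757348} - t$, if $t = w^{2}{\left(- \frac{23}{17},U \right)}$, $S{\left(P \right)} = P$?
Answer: $- \frac{130823728147}{88938594} \approx -1470.9$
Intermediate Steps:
$t = \frac{425104}{289}$ ($t = \left(37 - - \frac{23}{17}\right)^{2} = \left(37 + \frac{23}{17}\right)^{2} = \left(\frac{652}{17}\right)^{2} = \frac{425104}{289} \approx 1470.9$)
$\frac{-696342 + \left(S{\left(y{\left(8 \right)} \right)} - -691802\right)}{-1988332 + 757348} - t = \frac{-696342 + \left(8 - -691802\right)}{-1988332 + 757348} - \frac{425104}{289} = \frac{-696342 + \left(8 + 691802\right)}{-1230984} - \frac{425104}{289} = \left(-696342 + 691810\right) \left(- \frac{1}{1230984}\right) - \frac{425104}{289} = \left(-4532\right) \left(- \frac{1}{1230984}\right) - \frac{425104}{289} = \frac{1133}{307746} - \frac{425104}{289} = - \frac{130823728147}{88938594}$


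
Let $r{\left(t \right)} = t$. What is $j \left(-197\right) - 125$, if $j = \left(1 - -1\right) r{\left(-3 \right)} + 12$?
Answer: $-1307$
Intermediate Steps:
$j = 6$ ($j = \left(1 - -1\right) \left(-3\right) + 12 = \left(1 + 1\right) \left(-3\right) + 12 = 2 \left(-3\right) + 12 = -6 + 12 = 6$)
$j \left(-197\right) - 125 = 6 \left(-197\right) - 125 = -1182 - 125 = -1307$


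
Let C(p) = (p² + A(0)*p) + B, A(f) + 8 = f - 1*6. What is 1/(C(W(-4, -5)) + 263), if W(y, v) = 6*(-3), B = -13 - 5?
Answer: 1/821 ≈ 0.0012180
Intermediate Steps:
A(f) = -14 + f (A(f) = -8 + (f - 1*6) = -8 + (f - 6) = -8 + (-6 + f) = -14 + f)
B = -18
W(y, v) = -18
C(p) = -18 + p² - 14*p (C(p) = (p² + (-14 + 0)*p) - 18 = (p² - 14*p) - 18 = -18 + p² - 14*p)
1/(C(W(-4, -5)) + 263) = 1/((-18 + (-18)² - 14*(-18)) + 263) = 1/((-18 + 324 + 252) + 263) = 1/(558 + 263) = 1/821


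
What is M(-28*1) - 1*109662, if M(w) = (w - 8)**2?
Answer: -108366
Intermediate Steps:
M(w) = (-8 + w)**2
M(-28*1) - 1*109662 = (-8 - 28*1)**2 - 1*109662 = (-8 - 28)**2 - 109662 = (-36)**2 - 109662 = 1296 - 109662 = -108366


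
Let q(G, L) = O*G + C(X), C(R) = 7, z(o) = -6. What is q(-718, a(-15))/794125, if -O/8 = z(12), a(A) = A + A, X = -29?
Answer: -34457/794125 ≈ -0.043390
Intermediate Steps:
a(A) = 2*A
O = 48 (O = -8*(-6) = 48)
q(G, L) = 7 + 48*G (q(G, L) = 48*G + 7 = 7 + 48*G)
q(-718, a(-15))/794125 = (7 + 48*(-718))/794125 = (7 - 34464)*(1/794125) = -34457*1/794125 = -34457/794125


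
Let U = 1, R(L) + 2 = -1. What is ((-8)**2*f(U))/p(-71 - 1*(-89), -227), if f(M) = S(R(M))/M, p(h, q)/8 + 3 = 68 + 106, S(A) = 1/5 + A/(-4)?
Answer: 2/45 ≈ 0.044444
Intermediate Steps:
R(L) = -3 (R(L) = -2 - 1 = -3)
S(A) = 1/5 - A/4 (S(A) = 1*(1/5) + A*(-1/4) = 1/5 - A/4)
p(h, q) = 1368 (p(h, q) = -24 + 8*(68 + 106) = -24 + 8*174 = -24 + 1392 = 1368)
f(M) = 19/(20*M) (f(M) = (1/5 - 1/4*(-3))/M = (1/5 + 3/4)/M = 19/(20*M))
((-8)**2*f(U))/p(-71 - 1*(-89), -227) = ((-8)**2*((19/20)/1))/1368 = (64*((19/20)*1))*(1/1368) = (64*(19/20))*(1/1368) = (304/5)*(1/1368) = 2/45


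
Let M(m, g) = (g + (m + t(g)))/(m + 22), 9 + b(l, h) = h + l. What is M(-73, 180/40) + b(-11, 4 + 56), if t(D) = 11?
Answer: 4195/102 ≈ 41.127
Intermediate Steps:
b(l, h) = -9 + h + l (b(l, h) = -9 + (h + l) = -9 + h + l)
M(m, g) = (11 + g + m)/(22 + m) (M(m, g) = (g + (m + 11))/(m + 22) = (g + (11 + m))/(22 + m) = (11 + g + m)/(22 + m))
M(-73, 180/40) + b(-11, 4 + 56) = (11 + 180/40 - 73)/(22 - 73) + (-9 + (4 + 56) - 11) = (11 + 180*(1/40) - 73)/(-51) + (-9 + 60 - 11) = -(11 + 9/2 - 73)/51 + 40 = -1/51*(-115/2) + 40 = 115/102 + 40 = 4195/102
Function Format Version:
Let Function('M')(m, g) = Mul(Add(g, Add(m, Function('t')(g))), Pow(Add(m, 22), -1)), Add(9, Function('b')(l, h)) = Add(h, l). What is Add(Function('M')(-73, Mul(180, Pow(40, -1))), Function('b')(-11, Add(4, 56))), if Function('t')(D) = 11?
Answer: Rational(4195, 102) ≈ 41.127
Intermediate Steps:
Function('b')(l, h) = Add(-9, h, l) (Function('b')(l, h) = Add(-9, Add(h, l)) = Add(-9, h, l))
Function('M')(m, g) = Mul(Pow(Add(22, m), -1), Add(11, g, m)) (Function('M')(m, g) = Mul(Add(g, Add(m, 11)), Pow(Add(m, 22), -1)) = Mul(Add(g, Add(11, m)), Pow(Add(22, m), -1)) = Mul(Add(11, g, m), Pow(Add(22, m), -1)) = Mul(Pow(Add(22, m), -1), Add(11, g, m)))
Add(Function('M')(-73, Mul(180, Pow(40, -1))), Function('b')(-11, Add(4, 56))) = Add(Mul(Pow(Add(22, -73), -1), Add(11, Mul(180, Pow(40, -1)), -73)), Add(-9, Add(4, 56), -11)) = Add(Mul(Pow(-51, -1), Add(11, Mul(180, Rational(1, 40)), -73)), Add(-9, 60, -11)) = Add(Mul(Rational(-1, 51), Add(11, Rational(9, 2), -73)), 40) = Add(Mul(Rational(-1, 51), Rational(-115, 2)), 40) = Add(Rational(115, 102), 40) = Rational(4195, 102)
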